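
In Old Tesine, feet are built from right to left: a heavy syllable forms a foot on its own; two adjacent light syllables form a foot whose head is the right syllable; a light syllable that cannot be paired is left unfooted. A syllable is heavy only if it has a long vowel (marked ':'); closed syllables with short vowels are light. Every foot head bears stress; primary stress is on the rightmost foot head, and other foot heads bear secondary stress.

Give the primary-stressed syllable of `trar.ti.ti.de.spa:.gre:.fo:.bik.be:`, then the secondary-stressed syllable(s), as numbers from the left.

Weights: 1 trar L, 2 ti L, 3 ti L, 4 de L, 5 spa: H, 6 gre: H, 7 fo: H, 8 bik L, 9 be: H.
Parse right to left (heavy = foot alone; LL = one foot; stranded L unfooted): (trar.ˈti) (ti.ˈde) (ˈspa:) (ˈgre:) (ˈfo:) bik (ˈbe:).
Foot heads: 2, 4, 5, 6, 7, 9.
Primary stress on the rightmost head = syllable 9.
Secondary stress on 2, 4, 5, 6, 7: trar.ˌti.ti.ˌde.ˌspa:.ˌgre:.ˌfo:.bik.ˈbe:.

primary 9, secondary 2, 4, 5, 6, 7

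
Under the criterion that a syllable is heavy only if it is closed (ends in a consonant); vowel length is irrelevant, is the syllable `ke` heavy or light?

`ke`: short vowel, open (no coda). Open (no coda) → light.

light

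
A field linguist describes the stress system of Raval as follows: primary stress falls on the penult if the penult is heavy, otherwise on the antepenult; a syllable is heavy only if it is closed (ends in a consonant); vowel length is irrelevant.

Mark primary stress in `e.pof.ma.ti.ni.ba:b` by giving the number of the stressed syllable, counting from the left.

Weights: 4 ti L, 5 ni L, 6 ba:b H.
The penult (syllable 5, ni) is light, so stress falls on the antepenult (syllable 4, ti).
Primary stress: syllable 4 → e.pof.ma.ˈti.ni.ba:b.

4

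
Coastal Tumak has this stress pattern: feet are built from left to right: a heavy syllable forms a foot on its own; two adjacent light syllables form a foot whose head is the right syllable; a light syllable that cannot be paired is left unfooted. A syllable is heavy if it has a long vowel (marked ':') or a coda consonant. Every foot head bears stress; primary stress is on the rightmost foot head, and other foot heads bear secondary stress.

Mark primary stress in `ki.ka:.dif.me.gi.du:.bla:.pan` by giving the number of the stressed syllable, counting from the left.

8

Weights: 1 ki L, 2 ka: H, 3 dif H, 4 me L, 5 gi L, 6 du: H, 7 bla: H, 8 pan H.
Parse left to right (heavy = foot alone; LL = one foot; stranded L unfooted): ki (ˈka:) (ˈdif) (me.ˈgi) (ˈdu:) (ˈbla:) (ˈpan).
Foot heads: 2, 3, 5, 6, 7, 8.
Primary stress on the rightmost head = syllable 8.
Primary stress: syllable 8 → ki.ka:.dif.me.gi.du:.bla:.ˈpan.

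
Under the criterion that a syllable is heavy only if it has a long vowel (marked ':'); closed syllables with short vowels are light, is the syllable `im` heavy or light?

`im`: short vowel, closed (coda /m/). Short vowel → light.

light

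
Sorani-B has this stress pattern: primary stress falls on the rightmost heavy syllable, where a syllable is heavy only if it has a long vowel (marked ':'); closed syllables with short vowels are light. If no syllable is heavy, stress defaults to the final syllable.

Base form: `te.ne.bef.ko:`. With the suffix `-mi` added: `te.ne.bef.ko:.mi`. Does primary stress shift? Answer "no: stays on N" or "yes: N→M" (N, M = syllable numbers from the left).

Base `te.ne.bef.ko:` (4 syllables):
  Weights: 1 te L, 2 ne L, 3 bef L, 4 ko: H.
  Heavy syllables in the domain: 4. The rightmost is syllable 4 (ko:).
  → primary stress on syllable 4.
Suffixed `te.ne.bef.ko:.mi` (5 syllables):
  Weights: 1 te L, 2 ne L, 3 bef L, 4 ko: H, 5 mi L.
  Heavy syllables in the domain: 4. The rightmost is syllable 4 (ko:).
  → primary stress on syllable 4.

no: stays on 4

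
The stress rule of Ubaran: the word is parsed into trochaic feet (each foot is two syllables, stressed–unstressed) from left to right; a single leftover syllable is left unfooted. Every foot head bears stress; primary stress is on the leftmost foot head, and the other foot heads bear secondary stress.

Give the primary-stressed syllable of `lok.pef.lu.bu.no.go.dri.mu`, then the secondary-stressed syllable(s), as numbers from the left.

Parse left to right into trochaic (ˈσσ) feet: (ˈlok.pef) (ˈlu.bu) (ˈno.go) (ˈdri.mu).
Foot heads (stressed positions): 1, 3, 5, 7.
End Rule Leftmost: primary stress on the leftmost head = syllable 1.
Secondary stress on 3, 5, 7: ˈlok.pef.ˌlu.bu.ˌno.go.ˌdri.mu.

primary 1, secondary 3, 5, 7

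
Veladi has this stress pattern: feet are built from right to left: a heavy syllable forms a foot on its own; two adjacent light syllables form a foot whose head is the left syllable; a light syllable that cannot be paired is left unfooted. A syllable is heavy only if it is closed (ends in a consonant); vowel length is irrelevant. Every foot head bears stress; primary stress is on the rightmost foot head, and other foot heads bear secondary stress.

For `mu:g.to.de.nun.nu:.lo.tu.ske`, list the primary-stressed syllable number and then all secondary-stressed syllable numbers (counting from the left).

primary 7, secondary 1, 2, 4, 5

Weights: 1 mu:g H, 2 to L, 3 de L, 4 nun H, 5 nu: L, 6 lo L, 7 tu L, 8 ske L.
Parse right to left (heavy = foot alone; LL = one foot; stranded L unfooted): (ˈmu:g) (ˈto.de) (ˈnun) (ˈnu:.lo) (ˈtu.ske).
Foot heads: 1, 2, 4, 5, 7.
Primary stress on the rightmost head = syllable 7.
Secondary stress on 1, 2, 4, 5: ˌmu:g.ˌto.de.ˌnun.ˌnu:.lo.ˈtu.ske.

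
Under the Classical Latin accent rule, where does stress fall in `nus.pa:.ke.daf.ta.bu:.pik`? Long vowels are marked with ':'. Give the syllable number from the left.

Classical Latin: stress the penult if heavy (long vowel or closed), else the antepenult.
Weights: 5 ta L, 6 bu: H, 7 pik H.
The penult (syllable 6, bu:) is heavy, so it takes stress.
Stress on syllable 6: nus.pa:.ke.daf.ta.ˈbu:.pik.

6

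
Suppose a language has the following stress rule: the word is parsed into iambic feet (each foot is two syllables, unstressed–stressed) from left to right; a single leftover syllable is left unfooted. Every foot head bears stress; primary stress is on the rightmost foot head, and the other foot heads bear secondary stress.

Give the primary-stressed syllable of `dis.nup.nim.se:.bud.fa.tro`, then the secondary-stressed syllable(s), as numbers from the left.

primary 6, secondary 2, 4

Parse left to right into iambic (σˈσ) feet: (dis.ˈnup) (nim.ˈse:) (bud.ˈfa) tro. Syllable 7 is left unfooted.
Foot heads (stressed positions): 2, 4, 6.
End Rule Rightmost: primary stress on the rightmost head = syllable 6.
Secondary stress on 2, 4: dis.ˌnup.nim.ˌse:.bud.ˈfa.tro.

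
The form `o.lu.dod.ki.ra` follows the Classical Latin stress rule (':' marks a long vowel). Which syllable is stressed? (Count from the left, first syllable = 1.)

Classical Latin: stress the penult if heavy (long vowel or closed), else the antepenult.
Weights: 3 dod H, 4 ki L, 5 ra L.
The penult (syllable 4, ki) is light, so stress falls on the antepenult (syllable 3, dod).
Stress on syllable 3: o.lu.ˈdod.ki.ra.

3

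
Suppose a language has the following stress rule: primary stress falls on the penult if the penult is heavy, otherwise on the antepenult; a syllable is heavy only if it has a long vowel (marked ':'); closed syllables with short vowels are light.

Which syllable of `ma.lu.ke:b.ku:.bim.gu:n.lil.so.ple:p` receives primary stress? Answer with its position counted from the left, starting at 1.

7

Weights: 7 lil L, 8 so L, 9 ple:p H.
The penult (syllable 8, so) is light, so stress falls on the antepenult (syllable 7, lil).
Primary stress: syllable 7 → ma.lu.ke:b.ku:.bim.gu:n.ˈlil.so.ple:p.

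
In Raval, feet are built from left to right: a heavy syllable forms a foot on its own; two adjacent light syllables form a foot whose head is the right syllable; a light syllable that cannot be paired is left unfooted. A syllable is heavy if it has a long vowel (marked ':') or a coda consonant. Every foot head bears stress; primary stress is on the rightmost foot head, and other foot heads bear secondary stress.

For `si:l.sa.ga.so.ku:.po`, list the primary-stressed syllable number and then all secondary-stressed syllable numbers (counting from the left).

Weights: 1 si:l H, 2 sa L, 3 ga L, 4 so L, 5 ku: H, 6 po L.
Parse left to right (heavy = foot alone; LL = one foot; stranded L unfooted): (ˈsi:l) (sa.ˈga) so (ˈku:) po.
Foot heads: 1, 3, 5.
Primary stress on the rightmost head = syllable 5.
Secondary stress on 1, 3: ˌsi:l.sa.ˌga.so.ˈku:.po.

primary 5, secondary 1, 3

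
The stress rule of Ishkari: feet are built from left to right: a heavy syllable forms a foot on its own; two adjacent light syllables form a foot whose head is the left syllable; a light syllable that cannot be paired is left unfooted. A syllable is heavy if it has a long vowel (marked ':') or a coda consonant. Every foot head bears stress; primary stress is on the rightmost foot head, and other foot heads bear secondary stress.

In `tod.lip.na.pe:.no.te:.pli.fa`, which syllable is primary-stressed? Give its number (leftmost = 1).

7

Weights: 1 tod H, 2 lip H, 3 na L, 4 pe: H, 5 no L, 6 te: H, 7 pli L, 8 fa L.
Parse left to right (heavy = foot alone; LL = one foot; stranded L unfooted): (ˈtod) (ˈlip) na (ˈpe:) no (ˈte:) (ˈpli.fa).
Foot heads: 1, 2, 4, 6, 7.
Primary stress on the rightmost head = syllable 7.
Primary stress: syllable 7 → tod.lip.na.pe:.no.te:.ˈpli.fa.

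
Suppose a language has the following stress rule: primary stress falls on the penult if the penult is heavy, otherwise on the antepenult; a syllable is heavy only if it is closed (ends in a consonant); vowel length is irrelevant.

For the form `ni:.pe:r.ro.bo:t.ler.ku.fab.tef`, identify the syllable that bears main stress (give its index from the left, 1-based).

Weights: 6 ku L, 7 fab H, 8 tef H.
The penult (syllable 7, fab) is heavy, so it takes stress.
Primary stress: syllable 7 → ni:.pe:r.ro.bo:t.ler.ku.ˈfab.tef.

7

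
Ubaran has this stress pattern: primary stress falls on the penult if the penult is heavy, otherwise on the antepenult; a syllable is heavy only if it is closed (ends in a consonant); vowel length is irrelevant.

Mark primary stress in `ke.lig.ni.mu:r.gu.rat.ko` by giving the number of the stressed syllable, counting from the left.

Weights: 5 gu L, 6 rat H, 7 ko L.
The penult (syllable 6, rat) is heavy, so it takes stress.
Primary stress: syllable 6 → ke.lig.ni.mu:r.gu.ˈrat.ko.

6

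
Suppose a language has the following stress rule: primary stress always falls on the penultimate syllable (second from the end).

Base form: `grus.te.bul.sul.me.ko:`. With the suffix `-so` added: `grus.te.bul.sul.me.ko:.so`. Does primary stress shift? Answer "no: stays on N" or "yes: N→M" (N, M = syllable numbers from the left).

yes: 5→6

Base `grus.te.bul.sul.me.ko:` (6 syllables):
  The word has 6 syllables; the penultimate syllable (second from the end) is syllable 5 (me).
  → primary stress on syllable 5.
Suffixed `grus.te.bul.sul.me.ko:.so` (7 syllables):
  The word has 7 syllables; the penultimate syllable (second from the end) is syllable 6 (ko:).
  → primary stress on syllable 6.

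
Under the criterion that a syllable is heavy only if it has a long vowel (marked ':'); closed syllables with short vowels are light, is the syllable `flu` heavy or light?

`flu`: short vowel, open (no coda). Short vowel → light.

light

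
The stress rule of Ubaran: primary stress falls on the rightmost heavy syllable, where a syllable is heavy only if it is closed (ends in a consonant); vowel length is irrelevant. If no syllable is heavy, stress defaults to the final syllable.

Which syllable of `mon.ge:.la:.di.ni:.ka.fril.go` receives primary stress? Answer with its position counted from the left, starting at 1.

Weights: 1 mon H, 2 ge: L, 3 la: L, 4 di L, 5 ni: L, 6 ka L, 7 fril H, 8 go L.
Heavy syllables in the domain: 1, 7. The rightmost is syllable 7 (fril).
Primary stress: syllable 7 → mon.ge:.la:.di.ni:.ka.ˈfril.go.

7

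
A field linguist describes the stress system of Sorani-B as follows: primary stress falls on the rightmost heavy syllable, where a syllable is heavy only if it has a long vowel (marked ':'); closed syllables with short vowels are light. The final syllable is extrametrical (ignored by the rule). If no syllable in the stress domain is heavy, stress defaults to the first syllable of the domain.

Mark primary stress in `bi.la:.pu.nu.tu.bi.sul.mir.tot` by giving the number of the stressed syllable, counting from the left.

The final syllable (9, tot) is extrametrical; the stress domain is syllables 1–8.
Weights: 1 bi L, 2 la: H, 3 pu L, 4 nu L, 5 tu L, 6 bi L, 7 sul L, 8 mir L.
Heavy syllables in the domain: 2. The rightmost is syllable 2 (la:).
Primary stress: syllable 2 → bi.ˈla:.pu.nu.tu.bi.sul.mir.tot.

2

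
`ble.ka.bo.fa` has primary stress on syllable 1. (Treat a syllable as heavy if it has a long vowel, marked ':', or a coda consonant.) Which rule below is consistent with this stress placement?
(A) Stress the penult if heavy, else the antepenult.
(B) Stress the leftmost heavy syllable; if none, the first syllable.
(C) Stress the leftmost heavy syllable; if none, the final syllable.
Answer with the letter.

Rule A → syllable 2 (observed: 1).
Rule B → syllable 1 ✓.
Rule C → syllable 4 (observed: 1).

B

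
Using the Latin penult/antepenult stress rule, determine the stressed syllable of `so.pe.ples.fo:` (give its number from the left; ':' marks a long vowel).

Classical Latin: stress the penult if heavy (long vowel or closed), else the antepenult.
Weights: 2 pe L, 3 ples H, 4 fo: H.
The penult (syllable 3, ples) is heavy, so it takes stress.
Stress on syllable 3: so.pe.ˈples.fo:.

3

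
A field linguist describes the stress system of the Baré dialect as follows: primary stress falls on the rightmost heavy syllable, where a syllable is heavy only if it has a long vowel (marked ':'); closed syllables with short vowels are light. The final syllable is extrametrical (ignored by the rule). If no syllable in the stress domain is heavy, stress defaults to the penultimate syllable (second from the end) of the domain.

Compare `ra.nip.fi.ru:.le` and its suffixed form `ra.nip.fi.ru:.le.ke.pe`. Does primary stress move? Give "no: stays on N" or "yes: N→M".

Base `ra.nip.fi.ru:.le` (5 syllables):
  The final syllable (5, le) is extrametrical; the stress domain is syllables 1–4.
  Weights: 1 ra L, 2 nip L, 3 fi L, 4 ru: H.
  Heavy syllables in the domain: 4. The rightmost is syllable 4 (ru:).
  → primary stress on syllable 4.
Suffixed `ra.nip.fi.ru:.le.ke.pe` (7 syllables):
  The final syllable (7, pe) is extrametrical; the stress domain is syllables 1–6.
  Weights: 1 ra L, 2 nip L, 3 fi L, 4 ru: H, 5 le L, 6 ke L.
  Heavy syllables in the domain: 4. The rightmost is syllable 4 (ru:).
  → primary stress on syllable 4.

no: stays on 4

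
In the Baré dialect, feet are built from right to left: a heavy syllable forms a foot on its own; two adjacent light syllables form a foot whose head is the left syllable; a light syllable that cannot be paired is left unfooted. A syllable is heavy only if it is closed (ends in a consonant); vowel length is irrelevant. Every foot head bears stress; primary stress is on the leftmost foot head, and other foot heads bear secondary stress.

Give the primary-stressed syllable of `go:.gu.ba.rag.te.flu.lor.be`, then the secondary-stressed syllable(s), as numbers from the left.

Weights: 1 go: L, 2 gu L, 3 ba L, 4 rag H, 5 te L, 6 flu L, 7 lor H, 8 be L.
Parse right to left (heavy = foot alone; LL = one foot; stranded L unfooted): go: (ˈgu.ba) (ˈrag) (ˈte.flu) (ˈlor) be.
Foot heads: 2, 4, 5, 7.
Primary stress on the leftmost head = syllable 2.
Secondary stress on 4, 5, 7: go:.ˈgu.ba.ˌrag.ˌte.flu.ˌlor.be.

primary 2, secondary 4, 5, 7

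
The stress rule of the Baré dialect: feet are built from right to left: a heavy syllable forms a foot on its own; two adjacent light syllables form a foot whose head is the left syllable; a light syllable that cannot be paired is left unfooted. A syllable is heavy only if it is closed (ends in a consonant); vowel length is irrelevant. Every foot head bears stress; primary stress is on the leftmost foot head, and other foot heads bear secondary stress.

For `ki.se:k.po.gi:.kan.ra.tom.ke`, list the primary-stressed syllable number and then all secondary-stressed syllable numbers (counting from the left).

primary 2, secondary 3, 5, 7

Weights: 1 ki L, 2 se:k H, 3 po L, 4 gi: L, 5 kan H, 6 ra L, 7 tom H, 8 ke L.
Parse right to left (heavy = foot alone; LL = one foot; stranded L unfooted): ki (ˈse:k) (ˈpo.gi:) (ˈkan) ra (ˈtom) ke.
Foot heads: 2, 3, 5, 7.
Primary stress on the leftmost head = syllable 2.
Secondary stress on 3, 5, 7: ki.ˈse:k.ˌpo.gi:.ˌkan.ra.ˌtom.ke.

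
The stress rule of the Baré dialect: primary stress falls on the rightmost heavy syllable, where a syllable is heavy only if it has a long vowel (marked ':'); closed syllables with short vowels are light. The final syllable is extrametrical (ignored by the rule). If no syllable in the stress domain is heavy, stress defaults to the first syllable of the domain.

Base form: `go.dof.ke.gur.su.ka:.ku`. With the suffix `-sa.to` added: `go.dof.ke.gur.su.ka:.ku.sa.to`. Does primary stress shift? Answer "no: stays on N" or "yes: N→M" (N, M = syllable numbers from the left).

no: stays on 6

Base `go.dof.ke.gur.su.ka:.ku` (7 syllables):
  The final syllable (7, ku) is extrametrical; the stress domain is syllables 1–6.
  Weights: 1 go L, 2 dof L, 3 ke L, 4 gur L, 5 su L, 6 ka: H.
  Heavy syllables in the domain: 6. The rightmost is syllable 6 (ka:).
  → primary stress on syllable 6.
Suffixed `go.dof.ke.gur.su.ka:.ku.sa.to` (9 syllables):
  The final syllable (9, to) is extrametrical; the stress domain is syllables 1–8.
  Weights: 1 go L, 2 dof L, 3 ke L, 4 gur L, 5 su L, 6 ka: H, 7 ku L, 8 sa L.
  Heavy syllables in the domain: 6. The rightmost is syllable 6 (ka:).
  → primary stress on syllable 6.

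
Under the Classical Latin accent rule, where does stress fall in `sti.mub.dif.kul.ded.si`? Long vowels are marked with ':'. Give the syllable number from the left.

Classical Latin: stress the penult if heavy (long vowel or closed), else the antepenult.
Weights: 4 kul H, 5 ded H, 6 si L.
The penult (syllable 5, ded) is heavy, so it takes stress.
Stress on syllable 5: sti.mub.dif.kul.ˈded.si.

5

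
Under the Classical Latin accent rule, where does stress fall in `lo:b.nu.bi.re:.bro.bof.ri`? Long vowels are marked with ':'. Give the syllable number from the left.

Classical Latin: stress the penult if heavy (long vowel or closed), else the antepenult.
Weights: 5 bro L, 6 bof H, 7 ri L.
The penult (syllable 6, bof) is heavy, so it takes stress.
Stress on syllable 6: lo:b.nu.bi.re:.bro.ˈbof.ri.

6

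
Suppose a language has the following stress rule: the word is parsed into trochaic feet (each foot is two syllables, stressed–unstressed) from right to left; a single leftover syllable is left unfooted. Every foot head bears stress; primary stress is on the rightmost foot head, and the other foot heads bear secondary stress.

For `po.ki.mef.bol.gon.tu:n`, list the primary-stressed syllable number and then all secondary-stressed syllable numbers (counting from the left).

Parse right to left into trochaic (ˈσσ) feet: (ˈpo.ki) (ˈmef.bol) (ˈgon.tu:n).
Foot heads (stressed positions): 1, 3, 5.
End Rule Rightmost: primary stress on the rightmost head = syllable 5.
Secondary stress on 1, 3: ˌpo.ki.ˌmef.bol.ˈgon.tu:n.

primary 5, secondary 1, 3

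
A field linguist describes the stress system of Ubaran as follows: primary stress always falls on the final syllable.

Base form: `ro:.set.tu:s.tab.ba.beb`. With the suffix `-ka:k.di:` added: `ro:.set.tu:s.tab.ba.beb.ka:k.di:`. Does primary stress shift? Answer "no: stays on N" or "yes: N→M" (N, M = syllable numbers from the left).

Base `ro:.set.tu:s.tab.ba.beb` (6 syllables):
  The word has 6 syllables; the final syllable is syllable 6 (beb).
  → primary stress on syllable 6.
Suffixed `ro:.set.tu:s.tab.ba.beb.ka:k.di:` (8 syllables):
  The word has 8 syllables; the final syllable is syllable 8 (di:).
  → primary stress on syllable 8.

yes: 6→8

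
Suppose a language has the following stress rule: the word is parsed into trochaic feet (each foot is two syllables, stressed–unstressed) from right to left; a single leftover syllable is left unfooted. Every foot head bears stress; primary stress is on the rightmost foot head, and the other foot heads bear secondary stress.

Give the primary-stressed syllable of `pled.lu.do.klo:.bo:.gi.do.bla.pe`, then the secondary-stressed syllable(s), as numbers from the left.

Parse right to left into trochaic (ˈσσ) feet: pled (ˈlu.do) (ˈklo:.bo:) (ˈgi.do) (ˈbla.pe). Syllable 1 is left unfooted.
Foot heads (stressed positions): 2, 4, 6, 8.
End Rule Rightmost: primary stress on the rightmost head = syllable 8.
Secondary stress on 2, 4, 6: pled.ˌlu.do.ˌklo:.bo:.ˌgi.do.ˈbla.pe.

primary 8, secondary 2, 4, 6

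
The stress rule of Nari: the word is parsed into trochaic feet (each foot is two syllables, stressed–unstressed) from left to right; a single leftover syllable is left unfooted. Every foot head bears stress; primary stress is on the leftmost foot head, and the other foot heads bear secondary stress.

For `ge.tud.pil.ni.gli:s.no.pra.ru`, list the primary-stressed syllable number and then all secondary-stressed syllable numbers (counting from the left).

primary 1, secondary 3, 5, 7

Parse left to right into trochaic (ˈσσ) feet: (ˈge.tud) (ˈpil.ni) (ˈgli:s.no) (ˈpra.ru).
Foot heads (stressed positions): 1, 3, 5, 7.
End Rule Leftmost: primary stress on the leftmost head = syllable 1.
Secondary stress on 3, 5, 7: ˈge.tud.ˌpil.ni.ˌgli:s.no.ˌpra.ru.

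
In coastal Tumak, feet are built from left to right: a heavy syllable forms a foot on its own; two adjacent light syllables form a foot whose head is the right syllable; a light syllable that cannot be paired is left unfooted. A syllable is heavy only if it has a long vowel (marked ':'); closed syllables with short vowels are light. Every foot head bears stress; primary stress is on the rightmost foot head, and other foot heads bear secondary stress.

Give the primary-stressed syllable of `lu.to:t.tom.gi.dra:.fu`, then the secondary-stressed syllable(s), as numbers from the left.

primary 5, secondary 2, 4

Weights: 1 lu L, 2 to:t H, 3 tom L, 4 gi L, 5 dra: H, 6 fu L.
Parse left to right (heavy = foot alone; LL = one foot; stranded L unfooted): lu (ˈto:t) (tom.ˈgi) (ˈdra:) fu.
Foot heads: 2, 4, 5.
Primary stress on the rightmost head = syllable 5.
Secondary stress on 2, 4: lu.ˌto:t.tom.ˌgi.ˈdra:.fu.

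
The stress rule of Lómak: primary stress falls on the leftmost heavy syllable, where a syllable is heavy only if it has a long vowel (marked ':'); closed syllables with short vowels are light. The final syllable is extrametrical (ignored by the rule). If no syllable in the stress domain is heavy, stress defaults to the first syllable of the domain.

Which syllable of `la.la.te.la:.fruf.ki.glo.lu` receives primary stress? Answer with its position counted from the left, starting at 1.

The final syllable (8, lu) is extrametrical; the stress domain is syllables 1–7.
Weights: 1 la L, 2 la L, 3 te L, 4 la: H, 5 fruf L, 6 ki L, 7 glo L.
Heavy syllables in the domain: 4. The leftmost is syllable 4 (la:).
Primary stress: syllable 4 → la.la.te.ˈla:.fruf.ki.glo.lu.

4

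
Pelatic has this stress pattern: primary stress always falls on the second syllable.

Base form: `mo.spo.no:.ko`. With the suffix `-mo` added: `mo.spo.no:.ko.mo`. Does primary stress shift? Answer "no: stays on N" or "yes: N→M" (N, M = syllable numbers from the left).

Base `mo.spo.no:.ko` (4 syllables):
  The word has 4 syllables; the second syllable is syllable 2 (spo).
  → primary stress on syllable 2.
Suffixed `mo.spo.no:.ko.mo` (5 syllables):
  The word has 5 syllables; the second syllable is syllable 2 (spo).
  → primary stress on syllable 2.

no: stays on 2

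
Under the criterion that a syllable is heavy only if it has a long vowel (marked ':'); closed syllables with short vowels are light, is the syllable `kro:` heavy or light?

`kro:`: long vowel, open (no coda). Long vowel → heavy.

heavy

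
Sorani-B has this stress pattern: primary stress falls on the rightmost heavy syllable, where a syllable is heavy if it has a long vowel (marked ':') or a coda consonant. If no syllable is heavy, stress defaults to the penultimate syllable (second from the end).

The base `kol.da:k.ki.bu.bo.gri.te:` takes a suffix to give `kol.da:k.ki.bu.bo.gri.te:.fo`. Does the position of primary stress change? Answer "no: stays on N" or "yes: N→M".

no: stays on 7

Base `kol.da:k.ki.bu.bo.gri.te:` (7 syllables):
  Weights: 1 kol H, 2 da:k H, 3 ki L, 4 bu L, 5 bo L, 6 gri L, 7 te: H.
  Heavy syllables in the domain: 1, 2, 7. The rightmost is syllable 7 (te:).
  → primary stress on syllable 7.
Suffixed `kol.da:k.ki.bu.bo.gri.te:.fo` (8 syllables):
  Weights: 1 kol H, 2 da:k H, 3 ki L, 4 bu L, 5 bo L, 6 gri L, 7 te: H, 8 fo L.
  Heavy syllables in the domain: 1, 2, 7. The rightmost is syllable 7 (te:).
  → primary stress on syllable 7.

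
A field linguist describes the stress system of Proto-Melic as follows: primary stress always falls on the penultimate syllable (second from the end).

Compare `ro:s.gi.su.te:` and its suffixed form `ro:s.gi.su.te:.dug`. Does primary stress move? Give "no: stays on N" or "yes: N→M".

yes: 3→4

Base `ro:s.gi.su.te:` (4 syllables):
  The word has 4 syllables; the penultimate syllable (second from the end) is syllable 3 (su).
  → primary stress on syllable 3.
Suffixed `ro:s.gi.su.te:.dug` (5 syllables):
  The word has 5 syllables; the penultimate syllable (second from the end) is syllable 4 (te:).
  → primary stress on syllable 4.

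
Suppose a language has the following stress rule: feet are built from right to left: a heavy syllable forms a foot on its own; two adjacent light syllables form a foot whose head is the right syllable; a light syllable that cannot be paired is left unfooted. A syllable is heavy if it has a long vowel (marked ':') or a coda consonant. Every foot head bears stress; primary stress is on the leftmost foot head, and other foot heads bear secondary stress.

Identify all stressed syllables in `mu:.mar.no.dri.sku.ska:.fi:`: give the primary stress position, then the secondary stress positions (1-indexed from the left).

Weights: 1 mu: H, 2 mar H, 3 no L, 4 dri L, 5 sku L, 6 ska: H, 7 fi: H.
Parse right to left (heavy = foot alone; LL = one foot; stranded L unfooted): (ˈmu:) (ˈmar) no (dri.ˈsku) (ˈska:) (ˈfi:).
Foot heads: 1, 2, 5, 6, 7.
Primary stress on the leftmost head = syllable 1.
Secondary stress on 2, 5, 6, 7: ˈmu:.ˌmar.no.dri.ˌsku.ˌska:.ˌfi:.

primary 1, secondary 2, 5, 6, 7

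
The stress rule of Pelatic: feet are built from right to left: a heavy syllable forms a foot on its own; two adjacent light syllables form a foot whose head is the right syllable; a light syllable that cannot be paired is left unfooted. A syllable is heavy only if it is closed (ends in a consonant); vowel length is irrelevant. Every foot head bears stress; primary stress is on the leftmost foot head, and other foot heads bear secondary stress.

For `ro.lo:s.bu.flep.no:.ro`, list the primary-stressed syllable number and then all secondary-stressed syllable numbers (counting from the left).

primary 2, secondary 4, 6

Weights: 1 ro L, 2 lo:s H, 3 bu L, 4 flep H, 5 no: L, 6 ro L.
Parse right to left (heavy = foot alone; LL = one foot; stranded L unfooted): ro (ˈlo:s) bu (ˈflep) (no:.ˈro).
Foot heads: 2, 4, 6.
Primary stress on the leftmost head = syllable 2.
Secondary stress on 4, 6: ro.ˈlo:s.bu.ˌflep.no:.ˌro.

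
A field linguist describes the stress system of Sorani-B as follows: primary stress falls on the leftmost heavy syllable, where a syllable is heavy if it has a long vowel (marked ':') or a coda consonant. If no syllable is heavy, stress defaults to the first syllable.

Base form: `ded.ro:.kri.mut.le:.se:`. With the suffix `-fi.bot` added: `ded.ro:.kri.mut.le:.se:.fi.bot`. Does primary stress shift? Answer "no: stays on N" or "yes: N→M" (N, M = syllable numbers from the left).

Base `ded.ro:.kri.mut.le:.se:` (6 syllables):
  Weights: 1 ded H, 2 ro: H, 3 kri L, 4 mut H, 5 le: H, 6 se: H.
  Heavy syllables in the domain: 1, 2, 4, 5, 6. The leftmost is syllable 1 (ded).
  → primary stress on syllable 1.
Suffixed `ded.ro:.kri.mut.le:.se:.fi.bot` (8 syllables):
  Weights: 1 ded H, 2 ro: H, 3 kri L, 4 mut H, 5 le: H, 6 se: H, 7 fi L, 8 bot H.
  Heavy syllables in the domain: 1, 2, 4, 5, 6, 8. The leftmost is syllable 1 (ded).
  → primary stress on syllable 1.

no: stays on 1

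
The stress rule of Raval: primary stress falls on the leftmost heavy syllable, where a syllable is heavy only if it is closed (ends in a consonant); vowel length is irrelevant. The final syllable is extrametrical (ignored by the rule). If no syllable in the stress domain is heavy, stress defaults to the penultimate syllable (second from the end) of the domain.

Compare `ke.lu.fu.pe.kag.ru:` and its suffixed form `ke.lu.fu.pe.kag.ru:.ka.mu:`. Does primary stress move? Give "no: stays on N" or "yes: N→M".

Base `ke.lu.fu.pe.kag.ru:` (6 syllables):
  The final syllable (6, ru:) is extrametrical; the stress domain is syllables 1–5.
  Weights: 1 ke L, 2 lu L, 3 fu L, 4 pe L, 5 kag H.
  Heavy syllables in the domain: 5. The leftmost is syllable 5 (kag).
  → primary stress on syllable 5.
Suffixed `ke.lu.fu.pe.kag.ru:.ka.mu:` (8 syllables):
  The final syllable (8, mu:) is extrametrical; the stress domain is syllables 1–7.
  Weights: 1 ke L, 2 lu L, 3 fu L, 4 pe L, 5 kag H, 6 ru: L, 7 ka L.
  Heavy syllables in the domain: 5. The leftmost is syllable 5 (kag).
  → primary stress on syllable 5.

no: stays on 5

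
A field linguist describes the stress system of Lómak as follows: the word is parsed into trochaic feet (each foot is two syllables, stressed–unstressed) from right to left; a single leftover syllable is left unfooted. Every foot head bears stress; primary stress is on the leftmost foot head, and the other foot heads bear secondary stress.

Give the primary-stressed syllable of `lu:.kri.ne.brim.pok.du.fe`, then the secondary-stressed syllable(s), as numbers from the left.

primary 2, secondary 4, 6

Parse right to left into trochaic (ˈσσ) feet: lu: (ˈkri.ne) (ˈbrim.pok) (ˈdu.fe). Syllable 1 is left unfooted.
Foot heads (stressed positions): 2, 4, 6.
End Rule Leftmost: primary stress on the leftmost head = syllable 2.
Secondary stress on 4, 6: lu:.ˈkri.ne.ˌbrim.pok.ˌdu.fe.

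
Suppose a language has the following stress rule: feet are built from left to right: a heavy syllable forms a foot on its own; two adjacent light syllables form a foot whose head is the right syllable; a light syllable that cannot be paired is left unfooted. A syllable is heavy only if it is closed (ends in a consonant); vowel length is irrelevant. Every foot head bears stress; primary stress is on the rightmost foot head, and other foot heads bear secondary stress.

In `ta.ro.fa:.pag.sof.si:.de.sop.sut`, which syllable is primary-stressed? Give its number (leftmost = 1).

9

Weights: 1 ta L, 2 ro L, 3 fa: L, 4 pag H, 5 sof H, 6 si: L, 7 de L, 8 sop H, 9 sut H.
Parse left to right (heavy = foot alone; LL = one foot; stranded L unfooted): (ta.ˈro) fa: (ˈpag) (ˈsof) (si:.ˈde) (ˈsop) (ˈsut).
Foot heads: 2, 4, 5, 7, 8, 9.
Primary stress on the rightmost head = syllable 9.
Primary stress: syllable 9 → ta.ro.fa:.pag.sof.si:.de.sop.ˈsut.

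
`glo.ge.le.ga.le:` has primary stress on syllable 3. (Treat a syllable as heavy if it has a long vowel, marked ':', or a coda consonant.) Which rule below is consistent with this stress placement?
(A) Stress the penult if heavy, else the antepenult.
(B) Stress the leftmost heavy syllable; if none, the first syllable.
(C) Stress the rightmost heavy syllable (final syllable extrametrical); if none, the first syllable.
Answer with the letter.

A

Rule A → syllable 3 ✓.
Rule B → syllable 5 (observed: 3).
Rule C → syllable 1 (observed: 3).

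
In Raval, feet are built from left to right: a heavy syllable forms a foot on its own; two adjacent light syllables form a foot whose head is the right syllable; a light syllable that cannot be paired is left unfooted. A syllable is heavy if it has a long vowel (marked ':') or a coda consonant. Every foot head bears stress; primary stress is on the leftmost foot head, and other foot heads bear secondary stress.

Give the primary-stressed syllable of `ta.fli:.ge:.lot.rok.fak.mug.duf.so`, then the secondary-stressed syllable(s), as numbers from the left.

Weights: 1 ta L, 2 fli: H, 3 ge: H, 4 lot H, 5 rok H, 6 fak H, 7 mug H, 8 duf H, 9 so L.
Parse left to right (heavy = foot alone; LL = one foot; stranded L unfooted): ta (ˈfli:) (ˈge:) (ˈlot) (ˈrok) (ˈfak) (ˈmug) (ˈduf) so.
Foot heads: 2, 3, 4, 5, 6, 7, 8.
Primary stress on the leftmost head = syllable 2.
Secondary stress on 3, 4, 5, 6, 7, 8: ta.ˈfli:.ˌge:.ˌlot.ˌrok.ˌfak.ˌmug.ˌduf.so.

primary 2, secondary 3, 4, 5, 6, 7, 8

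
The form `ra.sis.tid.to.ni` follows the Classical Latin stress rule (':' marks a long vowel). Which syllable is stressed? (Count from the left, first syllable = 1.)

Classical Latin: stress the penult if heavy (long vowel or closed), else the antepenult.
Weights: 3 tid H, 4 to L, 5 ni L.
The penult (syllable 4, to) is light, so stress falls on the antepenult (syllable 3, tid).
Stress on syllable 3: ra.sis.ˈtid.to.ni.

3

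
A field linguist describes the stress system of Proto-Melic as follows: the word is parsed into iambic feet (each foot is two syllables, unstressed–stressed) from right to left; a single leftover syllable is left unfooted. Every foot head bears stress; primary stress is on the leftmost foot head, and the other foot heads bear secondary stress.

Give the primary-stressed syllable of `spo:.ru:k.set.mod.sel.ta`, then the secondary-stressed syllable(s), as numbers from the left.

primary 2, secondary 4, 6

Parse right to left into iambic (σˈσ) feet: (spo:.ˈru:k) (set.ˈmod) (sel.ˈta).
Foot heads (stressed positions): 2, 4, 6.
End Rule Leftmost: primary stress on the leftmost head = syllable 2.
Secondary stress on 4, 6: spo:.ˈru:k.set.ˌmod.sel.ˌta.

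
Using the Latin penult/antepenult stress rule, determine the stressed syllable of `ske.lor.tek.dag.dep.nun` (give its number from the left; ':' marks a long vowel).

Classical Latin: stress the penult if heavy (long vowel or closed), else the antepenult.
Weights: 4 dag H, 5 dep H, 6 nun H.
The penult (syllable 5, dep) is heavy, so it takes stress.
Stress on syllable 5: ske.lor.tek.dag.ˈdep.nun.

5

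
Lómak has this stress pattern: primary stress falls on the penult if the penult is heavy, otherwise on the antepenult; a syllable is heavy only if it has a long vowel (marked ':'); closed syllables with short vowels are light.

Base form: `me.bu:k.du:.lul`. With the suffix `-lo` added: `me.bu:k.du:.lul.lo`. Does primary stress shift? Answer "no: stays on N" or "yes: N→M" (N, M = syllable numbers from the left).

Base `me.bu:k.du:.lul` (4 syllables):
  Weights: 2 bu:k H, 3 du: H, 4 lul L.
  The penult (syllable 3, du:) is heavy, so it takes stress.
  → primary stress on syllable 3.
Suffixed `me.bu:k.du:.lul.lo` (5 syllables):
  Weights: 3 du: H, 4 lul L, 5 lo L.
  The penult (syllable 4, lul) is light, so stress falls on the antepenult (syllable 3, du:).
  → primary stress on syllable 3.

no: stays on 3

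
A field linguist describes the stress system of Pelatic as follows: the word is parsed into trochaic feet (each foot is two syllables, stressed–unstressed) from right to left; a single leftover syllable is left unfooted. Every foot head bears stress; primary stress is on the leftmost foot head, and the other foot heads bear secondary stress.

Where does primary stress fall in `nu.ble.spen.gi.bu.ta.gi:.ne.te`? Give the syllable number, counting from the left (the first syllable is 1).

2

Parse right to left into trochaic (ˈσσ) feet: nu (ˈble.spen) (ˈgi.bu) (ˈta.gi:) (ˈne.te). Syllable 1 is left unfooted.
Foot heads (stressed positions): 2, 4, 6, 8.
End Rule Leftmost: primary stress on the leftmost head = syllable 2.
Primary stress: syllable 2 → nu.ˈble.spen.gi.bu.ta.gi:.ne.te.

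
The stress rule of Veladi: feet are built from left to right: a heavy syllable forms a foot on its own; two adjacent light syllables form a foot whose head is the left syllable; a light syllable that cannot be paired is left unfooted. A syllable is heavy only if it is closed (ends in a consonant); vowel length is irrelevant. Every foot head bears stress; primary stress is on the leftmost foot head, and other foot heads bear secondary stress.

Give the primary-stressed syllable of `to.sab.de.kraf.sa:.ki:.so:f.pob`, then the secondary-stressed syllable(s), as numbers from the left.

Weights: 1 to L, 2 sab H, 3 de L, 4 kraf H, 5 sa: L, 6 ki: L, 7 so:f H, 8 pob H.
Parse left to right (heavy = foot alone; LL = one foot; stranded L unfooted): to (ˈsab) de (ˈkraf) (ˈsa:.ki:) (ˈso:f) (ˈpob).
Foot heads: 2, 4, 5, 7, 8.
Primary stress on the leftmost head = syllable 2.
Secondary stress on 4, 5, 7, 8: to.ˈsab.de.ˌkraf.ˌsa:.ki:.ˌso:f.ˌpob.

primary 2, secondary 4, 5, 7, 8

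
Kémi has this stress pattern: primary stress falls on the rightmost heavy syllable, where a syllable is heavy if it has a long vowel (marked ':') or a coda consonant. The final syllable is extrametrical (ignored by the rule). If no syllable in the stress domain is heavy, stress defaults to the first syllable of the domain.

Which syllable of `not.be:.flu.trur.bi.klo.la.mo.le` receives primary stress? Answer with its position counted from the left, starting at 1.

The final syllable (9, le) is extrametrical; the stress domain is syllables 1–8.
Weights: 1 not H, 2 be: H, 3 flu L, 4 trur H, 5 bi L, 6 klo L, 7 la L, 8 mo L.
Heavy syllables in the domain: 1, 2, 4. The rightmost is syllable 4 (trur).
Primary stress: syllable 4 → not.be:.flu.ˈtrur.bi.klo.la.mo.le.

4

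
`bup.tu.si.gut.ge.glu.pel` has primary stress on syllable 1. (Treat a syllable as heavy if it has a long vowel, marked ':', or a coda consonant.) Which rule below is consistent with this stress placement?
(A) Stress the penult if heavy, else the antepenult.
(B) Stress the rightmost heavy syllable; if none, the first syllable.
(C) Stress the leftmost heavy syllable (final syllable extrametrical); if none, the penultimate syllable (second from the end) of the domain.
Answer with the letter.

C

Rule A → syllable 5 (observed: 1).
Rule B → syllable 7 (observed: 1).
Rule C → syllable 1 ✓.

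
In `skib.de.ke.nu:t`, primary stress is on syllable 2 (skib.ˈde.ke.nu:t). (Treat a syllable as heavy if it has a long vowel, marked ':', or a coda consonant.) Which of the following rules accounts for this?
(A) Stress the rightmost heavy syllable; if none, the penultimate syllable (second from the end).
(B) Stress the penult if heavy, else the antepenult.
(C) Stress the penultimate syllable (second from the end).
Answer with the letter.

B

Rule A → syllable 4 (observed: 2).
Rule B → syllable 2 ✓.
Rule C → syllable 3 (observed: 2).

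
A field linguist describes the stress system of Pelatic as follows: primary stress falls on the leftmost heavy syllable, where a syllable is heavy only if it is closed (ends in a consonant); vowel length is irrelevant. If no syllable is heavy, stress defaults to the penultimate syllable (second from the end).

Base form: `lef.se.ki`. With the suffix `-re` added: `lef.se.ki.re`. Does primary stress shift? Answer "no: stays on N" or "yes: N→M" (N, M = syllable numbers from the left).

no: stays on 1

Base `lef.se.ki` (3 syllables):
  Weights: 1 lef H, 2 se L, 3 ki L.
  Heavy syllables in the domain: 1. The leftmost is syllable 1 (lef).
  → primary stress on syllable 1.
Suffixed `lef.se.ki.re` (4 syllables):
  Weights: 1 lef H, 2 se L, 3 ki L, 4 re L.
  Heavy syllables in the domain: 1. The leftmost is syllable 1 (lef).
  → primary stress on syllable 1.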